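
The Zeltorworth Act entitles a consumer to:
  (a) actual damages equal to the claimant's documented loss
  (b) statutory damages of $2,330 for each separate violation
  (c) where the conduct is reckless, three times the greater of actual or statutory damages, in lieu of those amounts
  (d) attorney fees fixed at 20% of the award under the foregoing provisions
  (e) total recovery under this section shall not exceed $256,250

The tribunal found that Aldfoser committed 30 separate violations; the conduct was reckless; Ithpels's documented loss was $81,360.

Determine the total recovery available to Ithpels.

Total recovery: $256,250

Statutory damages: 30 × $2,330 = $69,900
Greater of actual damages ($81,360) or statutory damages ($69,900): $81,360
Trebled: 3 × $81,360 = $244,080
Attorney fees: 20% of $244,080 = $48,816
Total before cap: $244,080 + $48,816 = $292,896
Cap at $256,250: $292,896 exceeds the cap → $256,250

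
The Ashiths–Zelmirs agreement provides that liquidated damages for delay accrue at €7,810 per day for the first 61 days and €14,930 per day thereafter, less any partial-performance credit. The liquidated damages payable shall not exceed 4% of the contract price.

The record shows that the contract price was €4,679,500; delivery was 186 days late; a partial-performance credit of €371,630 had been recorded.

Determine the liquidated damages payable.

First 61 days: 61 × €7,810 = €476,410
Remaining days: (186 − 61) × €14,930 = €1,866,250
Accrued per-day damages: €476,410 + €1,866,250 = €2,342,660
Less partial-performance credit: €2,342,660 − €371,630 = €1,971,030
Cap: 4% of €4,679,500 = €187,180
Cap at €187,180: €1,971,030 exceeds the cap → €187,180

€187,180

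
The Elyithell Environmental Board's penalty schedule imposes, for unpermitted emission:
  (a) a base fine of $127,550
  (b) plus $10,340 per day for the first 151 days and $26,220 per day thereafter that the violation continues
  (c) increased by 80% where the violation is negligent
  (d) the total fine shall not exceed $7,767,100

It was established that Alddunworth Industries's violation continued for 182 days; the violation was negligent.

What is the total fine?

$4,503,078

First 151 days: 151 × $10,340 = $1,561,340
Remaining days: (182 − 151) × $26,220 = $812,820
Per-day component: $1,561,340 + $812,820 = $2,374,160
Base plus per-day: $127,550 + $2,374,160 = $2,501,710
Enhancement: 80% of $2,501,710 = $2,001,368
Enhanced fine: $2,501,710 + $2,001,368 = $4,503,078
Cap at $7,767,100: $4,503,078 is within the cap, no reduction.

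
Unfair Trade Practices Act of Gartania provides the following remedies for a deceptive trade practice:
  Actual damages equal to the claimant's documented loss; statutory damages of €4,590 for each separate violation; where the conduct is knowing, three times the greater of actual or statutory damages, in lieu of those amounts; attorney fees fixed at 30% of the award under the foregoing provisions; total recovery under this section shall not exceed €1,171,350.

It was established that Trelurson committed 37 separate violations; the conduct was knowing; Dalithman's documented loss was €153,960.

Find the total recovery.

€662,337

Statutory damages: 37 × €4,590 = €169,830
Greater of actual damages (€153,960) or statutory damages (€169,830): €169,830
Trebled: 3 × €169,830 = €509,490
Attorney fees: 30% of €509,490 = €152,847
Total before cap: €509,490 + €152,847 = €662,337
Cap at €1,171,350: €662,337 is within the cap, no reduction.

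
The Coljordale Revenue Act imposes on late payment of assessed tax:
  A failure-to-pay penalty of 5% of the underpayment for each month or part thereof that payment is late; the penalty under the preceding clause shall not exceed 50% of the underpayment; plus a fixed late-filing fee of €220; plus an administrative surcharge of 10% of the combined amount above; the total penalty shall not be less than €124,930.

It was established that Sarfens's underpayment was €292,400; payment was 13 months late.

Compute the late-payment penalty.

Penalty: €161,062

Accrued rate: 5% × 13 = 65%, capped at 50% → 50%
Failure-to-pay penalty: 50% of €292,400 = €146,200
Penalty before surcharge: €146,200 + €220 = €146,420
Administrative surcharge: 10% of €146,420 = €14,642
Total penalty: €146,420 + €14,642 = €161,062
Minimum €124,930: €161,062 meets the minimum, no increase.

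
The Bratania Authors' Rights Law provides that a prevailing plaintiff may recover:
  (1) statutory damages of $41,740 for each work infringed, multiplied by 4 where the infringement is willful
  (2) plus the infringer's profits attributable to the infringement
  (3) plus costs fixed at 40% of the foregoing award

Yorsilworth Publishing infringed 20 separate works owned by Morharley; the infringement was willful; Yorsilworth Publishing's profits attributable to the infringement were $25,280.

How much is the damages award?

Statutory damages: 20 × $41,740 = $834,800
Multiplied by 4: 4 × $834,800 = $3,339,200
Combined award: $3,339,200 + $25,280 = $3,364,480
Costs: 40% of $3,364,480 = $1,345,792
Award plus costs: $3,364,480 + $1,345,792 = $4,710,272

$4,710,272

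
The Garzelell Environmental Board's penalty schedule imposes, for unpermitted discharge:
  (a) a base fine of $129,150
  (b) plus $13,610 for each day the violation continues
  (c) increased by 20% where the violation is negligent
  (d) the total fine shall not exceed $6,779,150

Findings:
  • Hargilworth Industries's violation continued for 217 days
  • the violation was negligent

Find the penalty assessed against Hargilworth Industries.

Per-day component: 217 × $13,610 = $2,953,370
Base plus per-day: $129,150 + $2,953,370 = $3,082,520
Enhancement: 20% of $3,082,520 = $616,504
Enhanced fine: $3,082,520 + $616,504 = $3,699,024
Cap at $6,779,150: $3,699,024 is within the cap, no reduction.

$3,699,024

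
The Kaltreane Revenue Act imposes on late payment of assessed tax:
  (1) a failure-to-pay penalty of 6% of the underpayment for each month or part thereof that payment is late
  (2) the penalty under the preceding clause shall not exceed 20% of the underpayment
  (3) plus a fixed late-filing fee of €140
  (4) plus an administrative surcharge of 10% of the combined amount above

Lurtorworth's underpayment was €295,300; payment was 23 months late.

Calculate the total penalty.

Accrued rate: 6% × 23 = 138%, capped at 20% → 20%
Failure-to-pay penalty: 20% of €295,300 = €59,060
Penalty before surcharge: €59,060 + €140 = €59,200
Administrative surcharge: 10% of €59,200 = €5,920
Total penalty: €59,200 + €5,920 = €65,120

€65,120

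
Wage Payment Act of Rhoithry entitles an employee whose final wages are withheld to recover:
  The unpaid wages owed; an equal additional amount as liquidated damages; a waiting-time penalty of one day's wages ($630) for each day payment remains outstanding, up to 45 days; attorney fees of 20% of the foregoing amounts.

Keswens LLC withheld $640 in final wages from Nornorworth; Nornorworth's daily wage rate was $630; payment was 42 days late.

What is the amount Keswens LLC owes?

$33,288

Liquidated damages (equal amount): $640
Penalty days: min(42, 45) = 42
Waiting-time penalty: 42 × $630 = $26,460
Subtotal: $640 + $640 + $26,460 = $27,740
Attorney fees: 20% of $27,740 = $5,548
Total award: $27,740 + $5,548 = $33,288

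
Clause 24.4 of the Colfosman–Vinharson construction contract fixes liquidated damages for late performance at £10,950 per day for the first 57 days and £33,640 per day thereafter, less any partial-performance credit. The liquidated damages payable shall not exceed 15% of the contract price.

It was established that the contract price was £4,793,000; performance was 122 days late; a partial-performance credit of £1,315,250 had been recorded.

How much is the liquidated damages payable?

Liquidated damages: £718,950

First 57 days: 57 × £10,950 = £624,150
Remaining days: (122 − 57) × £33,640 = £2,186,600
Accrued per-day damages: £624,150 + £2,186,600 = £2,810,750
Less partial-performance credit: £2,810,750 − £1,315,250 = £1,495,500
Cap: 15% of £4,793,000 = £718,950
Cap at £718,950: £1,495,500 exceeds the cap → £718,950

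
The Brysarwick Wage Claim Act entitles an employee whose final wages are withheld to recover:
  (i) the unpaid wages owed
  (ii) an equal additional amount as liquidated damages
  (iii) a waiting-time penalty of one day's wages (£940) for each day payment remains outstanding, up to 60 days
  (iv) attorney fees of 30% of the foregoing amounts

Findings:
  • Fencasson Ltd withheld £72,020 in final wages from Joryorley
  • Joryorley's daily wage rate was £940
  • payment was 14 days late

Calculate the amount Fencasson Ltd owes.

£204,360

Liquidated damages (equal amount): £72,020
Penalty days: min(14, 60) = 14
Waiting-time penalty: 14 × £940 = £13,160
Subtotal: £72,020 + £72,020 + £13,160 = £157,200
Attorney fees: 30% of £157,200 = £47,160
Total award: £157,200 + £47,160 = £204,360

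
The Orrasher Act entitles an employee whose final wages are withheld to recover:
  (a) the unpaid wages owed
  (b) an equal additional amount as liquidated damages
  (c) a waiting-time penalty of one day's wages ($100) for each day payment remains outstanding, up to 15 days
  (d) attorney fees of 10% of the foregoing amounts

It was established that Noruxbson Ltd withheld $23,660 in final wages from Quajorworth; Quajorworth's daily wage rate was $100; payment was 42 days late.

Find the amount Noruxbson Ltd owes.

Total award: $53,702

Liquidated damages (equal amount): $23,660
Penalty days: min(42, 15) = 15
Waiting-time penalty: 15 × $100 = $1,500
Subtotal: $23,660 + $23,660 + $1,500 = $48,820
Attorney fees: 10% of $48,820 = $4,882
Total award: $48,820 + $4,882 = $53,702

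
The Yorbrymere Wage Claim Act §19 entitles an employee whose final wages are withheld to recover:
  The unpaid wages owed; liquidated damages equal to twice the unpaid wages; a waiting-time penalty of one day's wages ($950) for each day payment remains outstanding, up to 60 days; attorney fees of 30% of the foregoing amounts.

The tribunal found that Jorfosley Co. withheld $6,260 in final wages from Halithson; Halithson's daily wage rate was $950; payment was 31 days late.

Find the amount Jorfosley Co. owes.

Doubled: 2 × $6,260 = $12,520
Penalty days: min(31, 60) = 31
Waiting-time penalty: 31 × $950 = $29,450
Subtotal: $6,260 + $12,520 + $29,450 = $48,230
Attorney fees: 30% of $48,230 = $14,469
Total award: $48,230 + $14,469 = $62,699

$62,699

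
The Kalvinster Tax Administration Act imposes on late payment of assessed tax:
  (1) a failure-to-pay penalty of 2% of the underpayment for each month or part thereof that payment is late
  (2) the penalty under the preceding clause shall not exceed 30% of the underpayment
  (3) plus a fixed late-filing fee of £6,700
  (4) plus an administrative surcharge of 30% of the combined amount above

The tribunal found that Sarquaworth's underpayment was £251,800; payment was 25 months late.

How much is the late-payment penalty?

£106,912

Accrued rate: 2% × 25 = 50%, capped at 30% → 30%
Failure-to-pay penalty: 30% of £251,800 = £75,540
Penalty before surcharge: £75,540 + £6,700 = £82,240
Administrative surcharge: 30% of £82,240 = £24,672
Total penalty: £82,240 + £24,672 = £106,912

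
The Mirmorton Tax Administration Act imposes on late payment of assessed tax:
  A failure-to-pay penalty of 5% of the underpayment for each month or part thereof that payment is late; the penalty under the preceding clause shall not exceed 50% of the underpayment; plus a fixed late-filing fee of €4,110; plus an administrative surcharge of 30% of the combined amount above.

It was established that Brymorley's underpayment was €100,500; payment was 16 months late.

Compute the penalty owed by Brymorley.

€70,668

Accrued rate: 5% × 16 = 80%, capped at 50% → 50%
Failure-to-pay penalty: 50% of €100,500 = €50,250
Penalty before surcharge: €50,250 + €4,110 = €54,360
Administrative surcharge: 30% of €54,360 = €16,308
Total penalty: €54,360 + €16,308 = €70,668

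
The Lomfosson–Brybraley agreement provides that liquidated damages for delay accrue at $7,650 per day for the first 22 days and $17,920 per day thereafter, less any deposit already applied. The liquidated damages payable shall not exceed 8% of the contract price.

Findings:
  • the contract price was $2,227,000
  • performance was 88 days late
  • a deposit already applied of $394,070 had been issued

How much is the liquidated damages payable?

First 22 days: 22 × $7,650 = $168,300
Remaining days: (88 − 22) × $17,920 = $1,182,720
Accrued per-day damages: $168,300 + $1,182,720 = $1,351,020
Less deposit already applied: $1,351,020 − $394,070 = $956,950
Cap: 8% of $2,227,000 = $178,160
Cap at $178,160: $956,950 exceeds the cap → $178,160

$178,160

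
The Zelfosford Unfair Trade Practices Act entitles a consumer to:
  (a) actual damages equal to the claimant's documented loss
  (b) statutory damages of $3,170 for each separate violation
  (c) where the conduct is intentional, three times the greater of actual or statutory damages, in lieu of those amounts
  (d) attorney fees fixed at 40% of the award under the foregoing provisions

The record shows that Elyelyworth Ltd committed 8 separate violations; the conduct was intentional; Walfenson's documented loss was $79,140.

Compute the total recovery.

Statutory damages: 8 × $3,170 = $25,360
Greater of actual damages ($79,140) or statutory damages ($25,360): $79,140
Trebled: 3 × $79,140 = $237,420
Attorney fees: 40% of $237,420 = $94,968
Total recovery: $237,420 + $94,968 = $332,388

$332,388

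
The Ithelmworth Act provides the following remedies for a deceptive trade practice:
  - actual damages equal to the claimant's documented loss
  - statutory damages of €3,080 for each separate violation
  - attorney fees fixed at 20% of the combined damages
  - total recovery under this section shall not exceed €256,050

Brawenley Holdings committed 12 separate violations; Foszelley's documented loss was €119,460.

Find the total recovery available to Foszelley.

€187,704

Statutory damages: 12 × €3,080 = €36,960
Combined damages: €119,460 + €36,960 = €156,420
Attorney fees: 20% of €156,420 = €31,284
Total before cap: €156,420 + €31,284 = €187,704
Cap at €256,050: €187,704 is within the cap, no reduction.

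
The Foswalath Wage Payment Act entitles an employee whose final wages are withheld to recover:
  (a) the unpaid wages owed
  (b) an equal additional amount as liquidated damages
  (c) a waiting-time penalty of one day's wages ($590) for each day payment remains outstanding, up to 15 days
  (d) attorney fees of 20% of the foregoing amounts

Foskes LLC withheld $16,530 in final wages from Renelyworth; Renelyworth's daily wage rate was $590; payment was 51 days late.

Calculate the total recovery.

$50,292

Liquidated damages (equal amount): $16,530
Penalty days: min(51, 15) = 15
Waiting-time penalty: 15 × $590 = $8,850
Subtotal: $16,530 + $16,530 + $8,850 = $41,910
Attorney fees: 20% of $41,910 = $8,382
Total award: $41,910 + $8,382 = $50,292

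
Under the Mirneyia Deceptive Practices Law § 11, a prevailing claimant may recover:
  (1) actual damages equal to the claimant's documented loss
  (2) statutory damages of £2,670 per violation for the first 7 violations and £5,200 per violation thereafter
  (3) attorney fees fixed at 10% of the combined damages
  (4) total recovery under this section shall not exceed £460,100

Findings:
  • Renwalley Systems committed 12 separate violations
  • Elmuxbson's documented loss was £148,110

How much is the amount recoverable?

First 7 violations: 7 × £2,670 = £18,690
Remaining violations: (12 − 7) × £5,200 = £26,000
Statutory damages: £18,690 + £26,000 = £44,690
Combined damages: £148,110 + £44,690 = £192,800
Attorney fees: 10% of £192,800 = £19,280
Total before cap: £192,800 + £19,280 = £212,080
Cap at £460,100: £212,080 is within the cap, no reduction.

£212,080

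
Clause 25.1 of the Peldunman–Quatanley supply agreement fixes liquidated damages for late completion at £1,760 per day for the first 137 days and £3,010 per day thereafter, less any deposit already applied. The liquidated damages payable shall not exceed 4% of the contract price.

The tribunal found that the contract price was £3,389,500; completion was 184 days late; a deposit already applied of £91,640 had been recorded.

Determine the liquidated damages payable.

First 137 days: 137 × £1,760 = £241,120
Remaining days: (184 − 137) × £3,010 = £141,470
Accrued per-day damages: £241,120 + £141,470 = £382,590
Less deposit already applied: £382,590 − £91,640 = £290,950
Cap: 4% of £3,389,500 = £135,580
Cap at £135,580: £290,950 exceeds the cap → £135,580

£135,580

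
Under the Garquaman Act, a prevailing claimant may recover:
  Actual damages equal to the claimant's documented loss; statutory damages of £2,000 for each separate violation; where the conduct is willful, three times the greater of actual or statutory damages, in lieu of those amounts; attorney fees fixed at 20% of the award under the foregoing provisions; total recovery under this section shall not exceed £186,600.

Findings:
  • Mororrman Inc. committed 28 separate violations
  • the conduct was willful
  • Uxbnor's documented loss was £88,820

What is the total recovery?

Statutory damages: 28 × £2,000 = £56,000
Greater of actual damages (£88,820) or statutory damages (£56,000): £88,820
Trebled: 3 × £88,820 = £266,460
Attorney fees: 20% of £266,460 = £53,292
Total before cap: £266,460 + £53,292 = £319,752
Cap at £186,600: £319,752 exceeds the cap → £186,600

£186,600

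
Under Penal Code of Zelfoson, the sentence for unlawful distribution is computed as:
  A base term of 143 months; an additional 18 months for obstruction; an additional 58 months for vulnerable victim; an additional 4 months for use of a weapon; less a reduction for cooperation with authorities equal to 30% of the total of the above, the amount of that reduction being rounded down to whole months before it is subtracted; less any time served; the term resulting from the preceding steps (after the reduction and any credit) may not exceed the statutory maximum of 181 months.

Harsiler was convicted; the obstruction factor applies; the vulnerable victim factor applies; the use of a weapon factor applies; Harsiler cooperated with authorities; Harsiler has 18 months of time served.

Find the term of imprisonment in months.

139 months

Obstruction enhancement: +18 months
Vulnerable victim enhancement: +58 months
Use of a weapon enhancement: +4 months
Adjusted term: 143 months + 18 months + 58 months + 4 months = 223 months
Cooperation with authorities reduction: 30% of 223 months = 66 months (rounded down)
After reduction: 223 − 66 = 157 months
Less time served: 157 months − 18 months = 139 months
Cap at 181 months: 139 months is within the cap, no reduction.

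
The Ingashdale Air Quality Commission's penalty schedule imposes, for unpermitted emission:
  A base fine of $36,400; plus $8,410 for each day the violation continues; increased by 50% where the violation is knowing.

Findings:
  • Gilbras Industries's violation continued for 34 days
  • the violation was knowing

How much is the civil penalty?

$483,510

Per-day component: 34 × $8,410 = $285,940
Base plus per-day: $36,400 + $285,940 = $322,340
Enhancement: 50% of $322,340 = $161,170
Enhanced fine: $322,340 + $161,170 = $483,510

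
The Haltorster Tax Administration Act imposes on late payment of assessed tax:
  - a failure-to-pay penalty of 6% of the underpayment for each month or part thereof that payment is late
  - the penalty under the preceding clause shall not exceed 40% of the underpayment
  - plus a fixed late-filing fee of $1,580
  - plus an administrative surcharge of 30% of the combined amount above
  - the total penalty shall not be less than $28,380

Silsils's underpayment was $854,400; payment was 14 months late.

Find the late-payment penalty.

Accrued rate: 6% × 14 = 84%, capped at 40% → 40%
Failure-to-pay penalty: 40% of $854,400 = $341,760
Penalty before surcharge: $341,760 + $1,580 = $343,340
Administrative surcharge: 30% of $343,340 = $103,002
Total penalty: $343,340 + $103,002 = $446,342
Minimum $28,380: $446,342 meets the minimum, no increase.

Penalty: $446,342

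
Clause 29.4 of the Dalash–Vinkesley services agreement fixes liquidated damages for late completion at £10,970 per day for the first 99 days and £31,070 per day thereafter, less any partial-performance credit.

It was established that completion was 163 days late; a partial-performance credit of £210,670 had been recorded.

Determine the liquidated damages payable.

£2,863,840

First 99 days: 99 × £10,970 = £1,086,030
Remaining days: (163 − 99) × £31,070 = £1,988,480
Accrued per-day damages: £1,086,030 + £1,988,480 = £3,074,510
Less partial-performance credit: £3,074,510 − £210,670 = £2,863,840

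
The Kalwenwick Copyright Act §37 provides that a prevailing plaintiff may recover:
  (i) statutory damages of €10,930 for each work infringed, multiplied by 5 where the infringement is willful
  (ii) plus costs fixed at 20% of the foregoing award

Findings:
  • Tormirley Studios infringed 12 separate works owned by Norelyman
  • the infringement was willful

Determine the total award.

Statutory damages: 12 × €10,930 = €131,160
Multiplied by 5: 5 × €131,160 = €655,800
Costs: 20% of €655,800 = €131,160
Award plus costs: €655,800 + €131,160 = €786,960

€786,960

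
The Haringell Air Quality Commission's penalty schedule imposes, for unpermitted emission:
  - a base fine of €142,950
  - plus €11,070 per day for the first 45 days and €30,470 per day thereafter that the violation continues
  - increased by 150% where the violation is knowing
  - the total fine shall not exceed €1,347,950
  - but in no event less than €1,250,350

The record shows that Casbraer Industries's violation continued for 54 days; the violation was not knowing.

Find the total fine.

First 45 days: 45 × €11,070 = €498,150
Remaining days: (54 − 45) × €30,470 = €274,230
Per-day component: €498,150 + €274,230 = €772,380
Base plus per-day: €142,950 + €772,380 = €915,330
The violation was not knowing: no 150% increase.
Cap at €1,347,950: €915,330 is within the cap, no reduction.
Minimum €1,250,350: €915,330 is below the minimum → €1,250,350

€1,250,350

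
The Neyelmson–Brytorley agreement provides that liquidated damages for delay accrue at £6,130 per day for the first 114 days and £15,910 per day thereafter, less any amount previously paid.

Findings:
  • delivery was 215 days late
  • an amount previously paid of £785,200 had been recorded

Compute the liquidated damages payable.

First 114 days: 114 × £6,130 = £698,820
Remaining days: (215 − 114) × £15,910 = £1,606,910
Accrued per-day damages: £698,820 + £1,606,910 = £2,305,730
Less amount previously paid: £2,305,730 − £785,200 = £1,520,530

£1,520,530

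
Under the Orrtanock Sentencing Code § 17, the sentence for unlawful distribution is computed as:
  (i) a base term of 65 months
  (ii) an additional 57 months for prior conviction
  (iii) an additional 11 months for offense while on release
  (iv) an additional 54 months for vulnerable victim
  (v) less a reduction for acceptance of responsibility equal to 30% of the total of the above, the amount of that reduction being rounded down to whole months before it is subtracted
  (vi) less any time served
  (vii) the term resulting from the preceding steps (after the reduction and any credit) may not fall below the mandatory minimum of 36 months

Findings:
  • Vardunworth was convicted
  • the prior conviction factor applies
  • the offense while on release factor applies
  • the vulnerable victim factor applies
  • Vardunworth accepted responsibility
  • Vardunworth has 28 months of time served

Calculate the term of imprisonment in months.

Prior conviction enhancement: +57 months
Offense while on release enhancement: +11 months
Vulnerable victim enhancement: +54 months
Adjusted term: 65 months + 57 months + 11 months + 54 months = 187 months
Acceptance of responsibility reduction: 30% of 187 months = 56 months (rounded down)
After reduction: 187 − 56 = 131 months
Less time served: 131 months − 28 months = 103 months
Minimum 36 months: 103 months meets the minimum, no increase.

Sentence: 103 months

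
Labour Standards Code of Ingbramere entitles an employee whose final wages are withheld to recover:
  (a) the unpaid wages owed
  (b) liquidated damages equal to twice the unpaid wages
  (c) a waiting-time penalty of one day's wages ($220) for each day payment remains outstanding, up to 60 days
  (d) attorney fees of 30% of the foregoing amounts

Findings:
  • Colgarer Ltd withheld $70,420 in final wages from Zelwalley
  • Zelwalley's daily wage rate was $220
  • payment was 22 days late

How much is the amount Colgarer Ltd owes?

Total award: $280,930

Doubled: 2 × $70,420 = $140,840
Penalty days: min(22, 60) = 22
Waiting-time penalty: 22 × $220 = $4,840
Subtotal: $70,420 + $140,840 + $4,840 = $216,100
Attorney fees: 30% of $216,100 = $64,830
Total award: $216,100 + $64,830 = $280,930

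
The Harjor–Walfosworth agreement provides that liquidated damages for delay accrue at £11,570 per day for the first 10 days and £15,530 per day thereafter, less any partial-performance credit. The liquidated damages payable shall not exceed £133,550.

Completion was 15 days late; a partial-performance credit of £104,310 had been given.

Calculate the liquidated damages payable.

First 10 days: 10 × £11,570 = £115,700
Remaining days: (15 − 10) × £15,530 = £77,650
Accrued per-day damages: £115,700 + £77,650 = £193,350
Less partial-performance credit: £193,350 − £104,310 = £89,040
Cap at £133,550: £89,040 is within the cap, no reduction.

£89,040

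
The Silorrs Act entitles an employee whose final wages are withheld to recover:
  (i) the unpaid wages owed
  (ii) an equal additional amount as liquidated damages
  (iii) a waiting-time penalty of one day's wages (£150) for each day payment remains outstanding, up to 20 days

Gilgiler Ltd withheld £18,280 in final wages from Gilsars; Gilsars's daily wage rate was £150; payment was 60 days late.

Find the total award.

£39,560

Liquidated damages (equal amount): £18,280
Penalty days: min(60, 20) = 20
Waiting-time penalty: 20 × £150 = £3,000
Total award: £18,280 + £18,280 + £3,000 = £39,560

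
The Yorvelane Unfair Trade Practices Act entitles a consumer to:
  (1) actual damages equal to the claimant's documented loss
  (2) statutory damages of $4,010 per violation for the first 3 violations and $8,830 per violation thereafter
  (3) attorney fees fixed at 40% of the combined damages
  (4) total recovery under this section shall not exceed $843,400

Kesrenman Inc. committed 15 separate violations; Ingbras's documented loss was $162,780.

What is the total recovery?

Total recovery: $393,078

First 3 violations: 3 × $4,010 = $12,030
Remaining violations: (15 − 3) × $8,830 = $105,960
Statutory damages: $12,030 + $105,960 = $117,990
Combined damages: $162,780 + $117,990 = $280,770
Attorney fees: 40% of $280,770 = $112,308
Total before cap: $280,770 + $112,308 = $393,078
Cap at $843,400: $393,078 is within the cap, no reduction.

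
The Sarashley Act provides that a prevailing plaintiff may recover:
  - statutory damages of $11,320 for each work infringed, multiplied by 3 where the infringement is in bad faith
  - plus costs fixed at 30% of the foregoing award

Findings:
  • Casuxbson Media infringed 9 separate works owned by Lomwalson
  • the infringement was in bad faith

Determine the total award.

Statutory damages: 9 × $11,320 = $101,880
Trebled: 3 × $101,880 = $305,640
Costs: 30% of $305,640 = $91,692
Award plus costs: $305,640 + $91,692 = $397,332

$397,332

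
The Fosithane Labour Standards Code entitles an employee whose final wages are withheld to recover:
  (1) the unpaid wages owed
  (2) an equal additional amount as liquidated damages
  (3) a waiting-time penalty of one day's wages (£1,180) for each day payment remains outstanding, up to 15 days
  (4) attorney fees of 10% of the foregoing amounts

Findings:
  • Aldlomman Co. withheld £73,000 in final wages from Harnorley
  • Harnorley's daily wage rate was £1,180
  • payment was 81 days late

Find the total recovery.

Liquidated damages (equal amount): £73,000
Penalty days: min(81, 15) = 15
Waiting-time penalty: 15 × £1,180 = £17,700
Subtotal: £73,000 + £73,000 + £17,700 = £163,700
Attorney fees: 10% of £163,700 = £16,370
Total award: £163,700 + £16,370 = £180,070

£180,070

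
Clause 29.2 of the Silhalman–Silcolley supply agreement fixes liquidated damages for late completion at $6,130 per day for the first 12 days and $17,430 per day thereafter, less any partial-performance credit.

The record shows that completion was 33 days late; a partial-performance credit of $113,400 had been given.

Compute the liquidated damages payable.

First 12 days: 12 × $6,130 = $73,560
Remaining days: (33 − 12) × $17,430 = $366,030
Accrued per-day damages: $73,560 + $366,030 = $439,590
Less partial-performance credit: $439,590 − $113,400 = $326,190

$326,190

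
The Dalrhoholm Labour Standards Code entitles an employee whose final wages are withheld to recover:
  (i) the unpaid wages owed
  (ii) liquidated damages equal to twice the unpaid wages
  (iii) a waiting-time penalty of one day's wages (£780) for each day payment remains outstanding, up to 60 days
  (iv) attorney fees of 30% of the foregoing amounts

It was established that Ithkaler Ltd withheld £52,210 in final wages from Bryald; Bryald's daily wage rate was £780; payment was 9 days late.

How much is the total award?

Doubled: 2 × £52,210 = £104,420
Penalty days: min(9, 60) = 9
Waiting-time penalty: 9 × £780 = £7,020
Subtotal: £52,210 + £104,420 + £7,020 = £163,650
Attorney fees: 30% of £163,650 = £49,095
Total award: £163,650 + £49,095 = £212,745

£212,745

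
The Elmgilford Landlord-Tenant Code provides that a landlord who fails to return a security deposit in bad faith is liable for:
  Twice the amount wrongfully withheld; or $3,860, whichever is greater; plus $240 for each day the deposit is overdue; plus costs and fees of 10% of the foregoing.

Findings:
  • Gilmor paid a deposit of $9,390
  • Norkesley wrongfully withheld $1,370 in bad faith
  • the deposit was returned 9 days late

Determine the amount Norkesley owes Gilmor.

$6,622

Doubled: 2 × $1,370 = $2,740
Minimum $3,860: $2,740 is below the minimum → $3,860
Late-return penalty: 9 × $240 = $2,160
Damages plus late penalty: $3,860 + $2,160 = $6,020
Costs and fees: 10% of $6,020 = $602
Total recovery: $6,020 + $602 = $6,622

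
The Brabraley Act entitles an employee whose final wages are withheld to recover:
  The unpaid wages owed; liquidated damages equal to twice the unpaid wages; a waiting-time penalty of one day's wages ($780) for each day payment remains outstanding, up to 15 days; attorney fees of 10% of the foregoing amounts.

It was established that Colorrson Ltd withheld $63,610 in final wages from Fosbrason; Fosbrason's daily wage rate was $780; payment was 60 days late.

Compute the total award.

$222,783

Doubled: 2 × $63,610 = $127,220
Penalty days: min(60, 15) = 15
Waiting-time penalty: 15 × $780 = $11,700
Subtotal: $63,610 + $127,220 + $11,700 = $202,530
Attorney fees: 10% of $202,530 = $20,253
Total award: $202,530 + $20,253 = $222,783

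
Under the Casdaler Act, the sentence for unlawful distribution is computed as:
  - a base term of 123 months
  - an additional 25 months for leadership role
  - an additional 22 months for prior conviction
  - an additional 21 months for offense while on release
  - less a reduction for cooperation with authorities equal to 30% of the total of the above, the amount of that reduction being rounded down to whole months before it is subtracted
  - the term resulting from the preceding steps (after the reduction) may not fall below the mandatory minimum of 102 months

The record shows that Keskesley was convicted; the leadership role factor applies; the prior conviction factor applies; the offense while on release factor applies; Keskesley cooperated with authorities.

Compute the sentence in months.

134 months

Leadership role enhancement: +25 months
Prior conviction enhancement: +22 months
Offense while on release enhancement: +21 months
Adjusted term: 123 months + 25 months + 22 months + 21 months = 191 months
Cooperation with authorities reduction: 30% of 191 months = 57 months (rounded down)
After reduction: 191 − 57 = 134 months
Minimum 102 months: 134 months meets the minimum, no increase.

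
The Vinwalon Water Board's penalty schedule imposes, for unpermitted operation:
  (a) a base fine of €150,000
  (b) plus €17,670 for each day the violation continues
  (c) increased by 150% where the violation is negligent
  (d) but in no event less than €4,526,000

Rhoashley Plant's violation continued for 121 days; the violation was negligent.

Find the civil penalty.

Per-day component: 121 × €17,670 = €2,138,070
Base plus per-day: €150,000 + €2,138,070 = €2,288,070
Enhancement: 150% of €2,288,070 = €3,432,105
Enhanced fine: €2,288,070 + €3,432,105 = €5,720,175
Minimum €4,526,000: €5,720,175 meets the minimum, no increase.

Civil penalty: €5,720,175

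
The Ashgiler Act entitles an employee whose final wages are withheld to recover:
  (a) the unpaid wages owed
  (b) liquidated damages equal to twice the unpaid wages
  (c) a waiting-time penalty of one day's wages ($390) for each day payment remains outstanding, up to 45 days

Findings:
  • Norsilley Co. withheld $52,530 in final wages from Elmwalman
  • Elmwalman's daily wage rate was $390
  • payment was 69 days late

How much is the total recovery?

Doubled: 2 × $52,530 = $105,060
Penalty days: min(69, 45) = 45
Waiting-time penalty: 45 × $390 = $17,550
Total award: $52,530 + $105,060 + $17,550 = $175,140

Total award: $175,140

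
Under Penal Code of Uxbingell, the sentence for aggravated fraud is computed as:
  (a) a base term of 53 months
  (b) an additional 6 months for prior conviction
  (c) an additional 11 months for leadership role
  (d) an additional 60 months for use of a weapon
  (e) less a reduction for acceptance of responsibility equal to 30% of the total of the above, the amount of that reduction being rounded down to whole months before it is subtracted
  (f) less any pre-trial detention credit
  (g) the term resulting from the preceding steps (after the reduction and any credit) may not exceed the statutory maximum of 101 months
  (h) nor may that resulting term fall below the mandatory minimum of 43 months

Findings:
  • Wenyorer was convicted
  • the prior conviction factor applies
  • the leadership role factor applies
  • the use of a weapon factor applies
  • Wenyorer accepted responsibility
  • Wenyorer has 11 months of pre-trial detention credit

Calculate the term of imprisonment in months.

Sentence: 80 months

Prior conviction enhancement: +6 months
Leadership role enhancement: +11 months
Use of a weapon enhancement: +60 months
Adjusted term: 53 months + 6 months + 11 months + 60 months = 130 months
Acceptance of responsibility reduction: 30% of 130 months = 39 months (rounded down)
After reduction: 130 − 39 = 91 months
Less pre-trial detention credit: 91 months − 11 months = 80 months
Cap at 101 months: 80 months is within the cap, no reduction.
Minimum 43 months: 80 months meets the minimum, no increase.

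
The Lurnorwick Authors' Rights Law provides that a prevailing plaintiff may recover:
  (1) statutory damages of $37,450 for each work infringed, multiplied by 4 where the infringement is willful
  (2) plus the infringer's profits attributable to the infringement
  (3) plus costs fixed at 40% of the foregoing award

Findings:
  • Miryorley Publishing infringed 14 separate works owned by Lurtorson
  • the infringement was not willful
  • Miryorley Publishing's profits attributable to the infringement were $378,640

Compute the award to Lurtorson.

$1,264,116

Statutory damages: 14 × $37,450 = $524,300
Infringement not willful: no ×4 enhancement.
Combined award: $524,300 + $378,640 = $902,940
Costs: 40% of $902,940 = $361,176
Award plus costs: $902,940 + $361,176 = $1,264,116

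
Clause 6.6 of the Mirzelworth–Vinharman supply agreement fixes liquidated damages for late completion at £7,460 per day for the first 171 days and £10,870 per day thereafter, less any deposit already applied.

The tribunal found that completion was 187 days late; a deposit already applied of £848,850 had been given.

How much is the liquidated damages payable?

Liquidated damages: £600,730

First 171 days: 171 × £7,460 = £1,275,660
Remaining days: (187 − 171) × £10,870 = £173,920
Accrued per-day damages: £1,275,660 + £173,920 = £1,449,580
Less deposit already applied: £1,449,580 − £848,850 = £600,730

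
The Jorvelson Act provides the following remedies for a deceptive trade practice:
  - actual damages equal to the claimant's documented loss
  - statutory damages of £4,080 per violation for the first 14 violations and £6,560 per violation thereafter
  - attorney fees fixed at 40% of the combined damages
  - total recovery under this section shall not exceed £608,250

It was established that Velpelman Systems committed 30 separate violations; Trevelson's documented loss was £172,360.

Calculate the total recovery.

£468,216

First 14 violations: 14 × £4,080 = £57,120
Remaining violations: (30 − 14) × £6,560 = £104,960
Statutory damages: £57,120 + £104,960 = £162,080
Combined damages: £172,360 + £162,080 = £334,440
Attorney fees: 40% of £334,440 = £133,776
Total before cap: £334,440 + £133,776 = £468,216
Cap at £608,250: £468,216 is within the cap, no reduction.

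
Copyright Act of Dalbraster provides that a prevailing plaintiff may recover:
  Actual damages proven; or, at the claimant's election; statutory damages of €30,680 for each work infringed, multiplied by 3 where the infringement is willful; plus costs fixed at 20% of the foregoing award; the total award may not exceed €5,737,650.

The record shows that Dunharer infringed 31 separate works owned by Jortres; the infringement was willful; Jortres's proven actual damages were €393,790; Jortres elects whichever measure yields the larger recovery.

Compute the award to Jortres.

€3,423,888

Statutory damages: 31 × €30,680 = €951,080
Trebled: 3 × €951,080 = €2,853,240
Greater of actual damages (€393,790) or enhanced statutory damages (€2,853,240): €2,853,240
Costs: 20% of €2,853,240 = €570,648
Award plus costs: €2,853,240 + €570,648 = €3,423,888
Cap at €5,737,650: €3,423,888 is within the cap, no reduction.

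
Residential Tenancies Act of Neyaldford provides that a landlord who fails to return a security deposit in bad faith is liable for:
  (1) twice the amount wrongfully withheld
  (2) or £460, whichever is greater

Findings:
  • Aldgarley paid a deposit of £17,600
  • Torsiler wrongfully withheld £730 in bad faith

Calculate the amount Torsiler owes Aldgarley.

£1,460

Doubled: 2 × £730 = £1,460
Minimum £460: £1,460 meets the minimum, no increase.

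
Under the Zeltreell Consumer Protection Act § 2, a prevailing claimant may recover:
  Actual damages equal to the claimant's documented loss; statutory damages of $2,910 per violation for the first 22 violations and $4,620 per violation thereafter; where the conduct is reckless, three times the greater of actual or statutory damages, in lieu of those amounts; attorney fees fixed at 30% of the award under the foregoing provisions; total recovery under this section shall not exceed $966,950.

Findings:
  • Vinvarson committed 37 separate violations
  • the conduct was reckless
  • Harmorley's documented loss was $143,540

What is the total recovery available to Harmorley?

First 22 violations: 22 × $2,910 = $64,020
Remaining violations: (37 − 22) × $4,620 = $69,300
Statutory damages: $64,020 + $69,300 = $133,320
Greater of actual damages ($143,540) or statutory damages ($133,320): $143,540
Trebled: 3 × $143,540 = $430,620
Attorney fees: 30% of $430,620 = $129,186
Total before cap: $430,620 + $129,186 = $559,806
Cap at $966,950: $559,806 is within the cap, no reduction.

$559,806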